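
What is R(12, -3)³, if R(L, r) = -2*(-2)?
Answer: 64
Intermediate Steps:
R(L, r) = 4
R(12, -3)³ = 4³ = 64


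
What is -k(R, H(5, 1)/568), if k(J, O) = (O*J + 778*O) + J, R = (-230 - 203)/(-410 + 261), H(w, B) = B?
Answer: -362299/84632 ≈ -4.2809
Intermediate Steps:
R = 433/149 (R = -433/(-149) = -433*(-1/149) = 433/149 ≈ 2.9060)
k(J, O) = J + 778*O + J*O (k(J, O) = (J*O + 778*O) + J = (778*O + J*O) + J = J + 778*O + J*O)
-k(R, H(5, 1)/568) = -(433/149 + 778*(1/568) + 433*(1/568)/149) = -(433/149 + 778*(1*(1/568)) + 433*(1*(1/568))/149) = -(433/149 + 778*(1/568) + (433/149)*(1/568)) = -(433/149 + 389/284 + 433/84632) = -1*362299/84632 = -362299/84632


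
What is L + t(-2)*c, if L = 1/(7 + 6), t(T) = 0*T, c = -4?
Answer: 1/13 ≈ 0.076923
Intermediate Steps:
t(T) = 0
L = 1/13 ≈ 0.076923
L + t(-2)*c = 1/13 + 0*(-4) = 1/13 + 0 = 1/13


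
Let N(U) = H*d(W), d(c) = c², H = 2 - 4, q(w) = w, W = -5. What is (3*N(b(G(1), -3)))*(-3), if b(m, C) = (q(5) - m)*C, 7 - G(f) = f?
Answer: 450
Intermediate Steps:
G(f) = 7 - f
H = -2
b(m, C) = C*(5 - m) (b(m, C) = (5 - m)*C = C*(5 - m))
N(U) = -50 (N(U) = -2*(-5)² = -2*25 = -50)
(3*N(b(G(1), -3)))*(-3) = (3*(-50))*(-3) = -150*(-3) = 450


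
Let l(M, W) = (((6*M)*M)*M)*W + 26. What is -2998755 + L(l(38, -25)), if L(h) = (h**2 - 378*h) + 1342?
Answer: 67748748874235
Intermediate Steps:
l(M, W) = 26 + 6*W*M**3 (l(M, W) = ((6*M**2)*M)*W + 26 = (6*M**3)*W + 26 = 6*W*M**3 + 26 = 26 + 6*W*M**3)
L(h) = 1342 + h**2 - 378*h
-2998755 + L(l(38, -25)) = -2998755 + (1342 + (26 + 6*(-25)*38**3)**2 - 378*(26 + 6*(-25)*38**3)) = -2998755 + (1342 + (26 + 6*(-25)*54872)**2 - 378*(26 + 6*(-25)*54872)) = -2998755 + (1342 + (26 - 8230800)**2 - 378*(26 - 8230800)) = -2998755 + (1342 + (-8230774)**2 - 378*(-8230774)) = -2998755 + (1342 + 67745640639076 + 3111232572) = -2998755 + 67748751872990 = 67748748874235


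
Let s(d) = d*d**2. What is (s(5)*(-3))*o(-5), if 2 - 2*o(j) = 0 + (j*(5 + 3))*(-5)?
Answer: 37125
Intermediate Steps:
s(d) = d**3
o(j) = 1 + 20*j (o(j) = 1 - (0 + (j*(5 + 3))*(-5))/2 = 1 - (0 + (j*8)*(-5))/2 = 1 - (0 + (8*j)*(-5))/2 = 1 - (0 - 40*j)/2 = 1 - (-20)*j = 1 + 20*j)
(s(5)*(-3))*o(-5) = (5**3*(-3))*(1 + 20*(-5)) = (125*(-3))*(1 - 100) = -375*(-99) = 37125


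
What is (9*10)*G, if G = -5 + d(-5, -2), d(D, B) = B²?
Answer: -90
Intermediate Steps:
G = -1 (G = -5 + (-2)² = -5 + 4 = -1)
(9*10)*G = (9*10)*(-1) = 90*(-1) = -90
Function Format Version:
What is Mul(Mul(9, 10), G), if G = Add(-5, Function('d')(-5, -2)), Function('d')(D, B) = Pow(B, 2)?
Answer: -90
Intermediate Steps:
G = -1 (G = Add(-5, Pow(-2, 2)) = Add(-5, 4) = -1)
Mul(Mul(9, 10), G) = Mul(Mul(9, 10), -1) = Mul(90, -1) = -90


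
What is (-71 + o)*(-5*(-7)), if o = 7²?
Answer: -770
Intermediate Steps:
o = 49
(-71 + o)*(-5*(-7)) = (-71 + 49)*(-5*(-7)) = -22*35 = -770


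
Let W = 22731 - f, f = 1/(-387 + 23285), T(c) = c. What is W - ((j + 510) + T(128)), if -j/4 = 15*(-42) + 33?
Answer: 451205089/22898 ≈ 19705.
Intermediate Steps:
f = 1/22898 ≈ 4.3672e-5
j = 2388 (j = -4*(15*(-42) + 33) = -4*(-630 + 33) = -4*(-597) = 2388)
W = 520494437/22898 (W = 22731 - 1*1/22898 = 22731 - 1/22898 = 520494437/22898 ≈ 22731.)
W - ((j + 510) + T(128)) = 520494437/22898 - ((2388 + 510) + 128) = 520494437/22898 - (2898 + 128) = 520494437/22898 - 1*3026 = 520494437/22898 - 3026 = 451205089/22898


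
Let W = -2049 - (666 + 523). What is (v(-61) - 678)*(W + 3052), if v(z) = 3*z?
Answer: 160146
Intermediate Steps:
W = -3238 (W = -2049 - 1*1189 = -2049 - 1189 = -3238)
(v(-61) - 678)*(W + 3052) = (3*(-61) - 678)*(-3238 + 3052) = (-183 - 678)*(-186) = -861*(-186) = 160146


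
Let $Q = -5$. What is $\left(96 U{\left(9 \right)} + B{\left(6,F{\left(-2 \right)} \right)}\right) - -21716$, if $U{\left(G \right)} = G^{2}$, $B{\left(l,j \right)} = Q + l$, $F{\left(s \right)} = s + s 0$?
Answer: $29493$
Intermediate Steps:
$F{\left(s \right)} = s$ ($F{\left(s \right)} = s + 0 = s$)
$B{\left(l,j \right)} = -5 + l$
$\left(96 U{\left(9 \right)} + B{\left(6,F{\left(-2 \right)} \right)}\right) - -21716 = \left(96 \cdot 9^{2} + \left(-5 + 6\right)\right) - -21716 = \left(96 \cdot 81 + 1\right) + 21716 = \left(7776 + 1\right) + 21716 = 7777 + 21716 = 29493$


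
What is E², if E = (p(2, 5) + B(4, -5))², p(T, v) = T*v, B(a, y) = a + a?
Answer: 104976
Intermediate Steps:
B(a, y) = 2*a
E = 324 (E = (2*5 + 2*4)² = (10 + 8)² = 18² = 324)
E² = 324² = 104976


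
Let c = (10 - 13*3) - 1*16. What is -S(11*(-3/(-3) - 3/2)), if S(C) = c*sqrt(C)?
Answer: 45*I*sqrt(22)/2 ≈ 105.53*I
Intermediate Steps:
c = -45 (c = (10 - 39) - 16 = -29 - 16 = -45)
S(C) = -45*sqrt(C)
-S(11*(-3/(-3) - 3/2)) = -(-45)*sqrt(11*(-3/(-3) - 3/2)) = -(-45)*sqrt(11*(-3*(-1/3) - 3*1/2)) = -(-45)*sqrt(11*(1 - 3/2)) = -(-45)*sqrt(11*(-1/2)) = -(-45)*sqrt(-11/2) = -(-45)*I*sqrt(22)/2 = 45*I*sqrt(22)/2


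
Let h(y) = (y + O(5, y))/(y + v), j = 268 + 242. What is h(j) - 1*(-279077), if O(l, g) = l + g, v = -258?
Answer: 70328429/252 ≈ 2.7908e+5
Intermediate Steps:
O(l, g) = g + l
j = 510
h(y) = (5 + 2*y)/(-258 + y) (h(y) = (y + (y + 5))/(y - 258) = (y + (5 + y))/(-258 + y) = (5 + 2*y)/(-258 + y))
h(j) - 1*(-279077) = (5 + 2*510)/(-258 + 510) - 1*(-279077) = (5 + 1020)/252 + 279077 = (1/252)*1025 + 279077 = 1025/252 + 279077 = 70328429/252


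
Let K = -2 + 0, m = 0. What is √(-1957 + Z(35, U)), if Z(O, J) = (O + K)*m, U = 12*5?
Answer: I*√1957 ≈ 44.238*I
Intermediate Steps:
K = -2
U = 60
Z(O, J) = 0 (Z(O, J) = (O - 2)*0 = (-2 + O)*0 = 0)
√(-1957 + Z(35, U)) = √(-1957 + 0) = √(-1957) = I*√1957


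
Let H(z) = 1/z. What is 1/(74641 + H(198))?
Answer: 198/14778919 ≈ 1.3397e-5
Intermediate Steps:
1/(74641 + H(198)) = 1/(74641 + 1/198) = 1/(14778919/198) = 198/14778919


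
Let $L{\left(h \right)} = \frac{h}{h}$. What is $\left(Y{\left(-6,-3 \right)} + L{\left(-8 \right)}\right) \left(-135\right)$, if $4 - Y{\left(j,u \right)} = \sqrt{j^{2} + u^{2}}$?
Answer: $-675 + 405 \sqrt{5} \approx 230.61$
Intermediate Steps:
$L{\left(h \right)} = 1$
$Y{\left(j,u \right)} = 4 - \sqrt{j^{2} + u^{2}}$
$\left(Y{\left(-6,-3 \right)} + L{\left(-8 \right)}\right) \left(-135\right) = \left(\left(4 - \sqrt{\left(-6\right)^{2} + \left(-3\right)^{2}}\right) + 1\right) \left(-135\right) = \left(\left(4 - \sqrt{36 + 9}\right) + 1\right) \left(-135\right) = \left(\left(4 - \sqrt{45}\right) + 1\right) \left(-135\right) = \left(\left(4 - 3 \sqrt{5}\right) + 1\right) \left(-135\right) = \left(5 - 3 \sqrt{5}\right) \left(-135\right) = -675 + 405 \sqrt{5}$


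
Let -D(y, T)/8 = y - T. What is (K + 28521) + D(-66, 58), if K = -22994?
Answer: 6519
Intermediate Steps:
D(y, T) = -8*y + 8*T (D(y, T) = -8*(y - T) = -8*y + 8*T)
(K + 28521) + D(-66, 58) = (-22994 + 28521) + (-8*(-66) + 8*58) = 5527 + (528 + 464) = 5527 + 992 = 6519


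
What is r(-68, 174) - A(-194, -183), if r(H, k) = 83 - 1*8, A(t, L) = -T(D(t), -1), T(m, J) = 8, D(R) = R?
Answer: 83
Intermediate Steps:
A(t, L) = -8 (A(t, L) = -1*8 = -8)
r(H, k) = 75 (r(H, k) = 83 - 8 = 75)
r(-68, 174) - A(-194, -183) = 75 - 1*(-8) = 75 + 8 = 83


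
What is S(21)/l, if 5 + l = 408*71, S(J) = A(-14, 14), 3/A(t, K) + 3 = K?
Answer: 3/318593 ≈ 9.4164e-6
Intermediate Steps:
A(t, K) = 3/(-3 + K)
S(J) = 3/11 (S(J) = 3/(-3 + 14) = 3/11)
l = 28963 (l = -5 + 408*71 = -5 + 28968 = 28963)
S(21)/l = (3/11)/28963 = (3/11)*(1/28963) = 3/318593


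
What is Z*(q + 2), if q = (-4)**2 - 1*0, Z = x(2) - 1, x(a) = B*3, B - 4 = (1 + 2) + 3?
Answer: 522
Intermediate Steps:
B = 10 (B = 4 + ((1 + 2) + 3) = 4 + (3 + 3) = 4 + 6 = 10)
x(a) = 30 (x(a) = 10*3 = 30)
Z = 29 (Z = 30 - 1 = 29)
q = 16 (q = 16 + 0 = 16)
Z*(q + 2) = 29*(16 + 2) = 29*18 = 522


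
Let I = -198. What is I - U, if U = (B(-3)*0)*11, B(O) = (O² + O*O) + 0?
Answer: -198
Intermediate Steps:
B(O) = 2*O² (B(O) = (O² + O²) + 0 = 2*O² + 0 = 2*O²)
U = 0 (U = ((2*(-3)²)*0)*11 = ((2*9)*0)*11 = (18*0)*11 = 0*11 = 0)
I - U = -198 - 1*0 = -198 + 0 = -198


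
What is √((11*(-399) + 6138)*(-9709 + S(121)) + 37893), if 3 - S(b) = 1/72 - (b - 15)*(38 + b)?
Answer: √1805719782/12 ≈ 3541.1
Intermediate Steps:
S(b) = 215/72 + (-15 + b)*(38 + b) (S(b) = 3 - (1/72 - (b - 15)*(38 + b)) = 3 - (1/72 - (-15 + b)*(38 + b)) = 3 + (-1/72 + (-15 + b)*(38 + b)) = 215/72 + (-15 + b)*(38 + b))
√((11*(-399) + 6138)*(-9709 + S(121)) + 37893) = √((11*(-399) + 6138)*(-9709 + (-40825/72 + 121² + 23*121)) + 37893) = √((-4389 + 6138)*(-9709 + (-40825/72 + 14641 + 2783)) + 37893) = √(1749*(-9709 + 1213703/72) + 37893) = √(1749*(514655/72) + 37893) = √(300043865/24 + 37893) = √(300953297/24) = √1805719782/12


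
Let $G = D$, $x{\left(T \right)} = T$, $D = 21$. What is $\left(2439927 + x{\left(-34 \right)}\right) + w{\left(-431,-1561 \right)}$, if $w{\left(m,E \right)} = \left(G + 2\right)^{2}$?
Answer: $2440422$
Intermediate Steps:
$G = 21$
$w{\left(m,E \right)} = 529$ ($w{\left(m,E \right)} = \left(21 + 2\right)^{2} = 23^{2} = 529$)
$\left(2439927 + x{\left(-34 \right)}\right) + w{\left(-431,-1561 \right)} = \left(2439927 - 34\right) + 529 = 2439893 + 529 = 2440422$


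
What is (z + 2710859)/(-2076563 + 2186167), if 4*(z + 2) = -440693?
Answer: 10402735/438416 ≈ 23.728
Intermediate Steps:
z = -440701/4 (z = -2 + (¼)*(-440693) = -2 - 440693/4 = -440701/4 ≈ -1.1018e+5)
(z + 2710859)/(-2076563 + 2186167) = (-440701/4 + 2710859)/(-2076563 + 2186167) = (10402735/4)/109604 = (10402735/4)*(1/109604) = 10402735/438416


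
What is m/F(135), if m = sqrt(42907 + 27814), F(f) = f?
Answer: sqrt(70721)/135 ≈ 1.9699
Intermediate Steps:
m = sqrt(70721) ≈ 265.93
m/F(135) = sqrt(70721)/135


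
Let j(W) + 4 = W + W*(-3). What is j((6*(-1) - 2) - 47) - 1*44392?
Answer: -44286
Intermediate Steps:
j(W) = -4 - 2*W (j(W) = -4 + (W + W*(-3)) = -4 + (W - 3*W) = -4 - 2*W)
j((6*(-1) - 2) - 47) - 1*44392 = (-4 - 2*((6*(-1) - 2) - 47)) - 1*44392 = (-4 - 2*((-6 - 2) - 47)) - 44392 = (-4 - 2*(-8 - 47)) - 44392 = (-4 - 2*(-55)) - 44392 = (-4 + 110) - 44392 = 106 - 44392 = -44286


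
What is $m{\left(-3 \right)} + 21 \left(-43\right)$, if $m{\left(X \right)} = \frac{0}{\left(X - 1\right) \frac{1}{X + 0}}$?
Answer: $-903$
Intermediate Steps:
$m{\left(X \right)} = 0$ ($m{\left(X \right)} = \frac{0}{\left(-1 + X\right) \frac{1}{X}} = \frac{0}{\frac{1}{X} \left(-1 + X\right)} = 0 \frac{X}{-1 + X} = 0$)
$m{\left(-3 \right)} + 21 \left(-43\right) = 0 + 21 \left(-43\right) = 0 - 903 = -903$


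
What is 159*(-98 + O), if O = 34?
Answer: -10176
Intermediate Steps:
159*(-98 + O) = 159*(-98 + 34) = 159*(-64) = -10176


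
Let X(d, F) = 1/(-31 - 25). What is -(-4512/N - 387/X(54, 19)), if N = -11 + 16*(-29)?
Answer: -10298712/475 ≈ -21682.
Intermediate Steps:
X(d, F) = -1/56 (X(d, F) = 1/(-56) = -1/56)
N = -475 (N = -11 - 464 = -475)
-(-4512/N - 387/X(54, 19)) = -(-4512/(-475) - 387/(-1/56)) = -(-4512*(-1/475) - 387*(-56)) = -(4512/475 + 21672) = -1*10298712/475 = -10298712/475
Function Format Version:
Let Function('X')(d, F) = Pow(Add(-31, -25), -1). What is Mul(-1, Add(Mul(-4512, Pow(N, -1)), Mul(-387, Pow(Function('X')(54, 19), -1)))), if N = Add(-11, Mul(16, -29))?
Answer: Rational(-10298712, 475) ≈ -21682.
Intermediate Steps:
Function('X')(d, F) = Rational(-1, 56) (Function('X')(d, F) = Pow(-56, -1) = Rational(-1, 56))
N = -475 (N = Add(-11, -464) = -475)
Mul(-1, Add(Mul(-4512, Pow(N, -1)), Mul(-387, Pow(Function('X')(54, 19), -1)))) = Mul(-1, Add(Mul(-4512, Pow(-475, -1)), Mul(-387, Pow(Rational(-1, 56), -1)))) = Mul(-1, Add(Mul(-4512, Rational(-1, 475)), Mul(-387, -56))) = Mul(-1, Add(Rational(4512, 475), 21672)) = Mul(-1, Rational(10298712, 475)) = Rational(-10298712, 475)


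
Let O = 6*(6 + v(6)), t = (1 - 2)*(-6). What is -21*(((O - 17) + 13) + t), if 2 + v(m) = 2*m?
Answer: -2058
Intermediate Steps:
v(m) = -2 + 2*m
t = 6 (t = -1*(-6) = 6)
O = 96 (O = 6*(6 + (-2 + 2*6)) = 6*(6 + (-2 + 12)) = 6*(6 + 10) = 6*16 = 96)
-21*(((O - 17) + 13) + t) = -21*(((96 - 17) + 13) + 6) = -21*((79 + 13) + 6) = -21*(92 + 6) = -21*98 = -2058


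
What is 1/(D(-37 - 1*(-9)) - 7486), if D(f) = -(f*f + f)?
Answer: -1/8242 ≈ -0.00012133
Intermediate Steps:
D(f) = -f - f² (D(f) = -(f² + f) = -(f + f²) = -f - f²)
1/(D(-37 - 1*(-9)) - 7486) = 1/(-(-37 - 1*(-9))*(1 + (-37 - 1*(-9))) - 7486) = 1/(-(-37 + 9)*(1 + (-37 + 9)) - 7486) = 1/(-1*(-28)*(1 - 28) - 7486) = 1/(-1*(-28)*(-27) - 7486) = 1/(-756 - 7486) = 1/(-8242) = -1/8242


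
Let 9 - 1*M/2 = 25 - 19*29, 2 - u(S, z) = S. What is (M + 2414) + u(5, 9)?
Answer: 3481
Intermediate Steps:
u(S, z) = 2 - S
M = 1070 (M = 18 - 2*(25 - 19*29) = 18 - 2*(25 - 551) = 18 - 2*(-526) = 18 + 1052 = 1070)
(M + 2414) + u(5, 9) = (1070 + 2414) + (2 - 1*5) = 3484 + (2 - 5) = 3484 - 3 = 3481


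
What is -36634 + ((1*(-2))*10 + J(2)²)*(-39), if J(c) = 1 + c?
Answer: -36205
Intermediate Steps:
-36634 + ((1*(-2))*10 + J(2)²)*(-39) = -36634 + ((1*(-2))*10 + (1 + 2)²)*(-39) = -36634 + (-2*10 + 3²)*(-39) = -36634 + (-20 + 9)*(-39) = -36634 - 11*(-39) = -36634 + 429 = -36205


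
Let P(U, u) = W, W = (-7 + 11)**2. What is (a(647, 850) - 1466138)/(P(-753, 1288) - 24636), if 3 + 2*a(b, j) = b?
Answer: 366454/6155 ≈ 59.538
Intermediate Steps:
a(b, j) = -3/2 + b/2
W = 16 (W = 4**2 = 16)
P(U, u) = 16
(a(647, 850) - 1466138)/(P(-753, 1288) - 24636) = ((-3/2 + (1/2)*647) - 1466138)/(16 - 24636) = ((-3/2 + 647/2) - 1466138)/(-24620) = (322 - 1466138)*(-1/24620) = -1465816*(-1/24620) = 366454/6155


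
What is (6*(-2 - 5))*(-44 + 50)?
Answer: -252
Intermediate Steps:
(6*(-2 - 5))*(-44 + 50) = (6*(-7))*6 = -42*6 = -252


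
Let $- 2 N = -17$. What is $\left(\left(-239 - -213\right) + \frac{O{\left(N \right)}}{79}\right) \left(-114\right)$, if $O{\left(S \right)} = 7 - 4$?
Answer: $\frac{233814}{79} \approx 2959.7$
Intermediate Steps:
$N = \frac{17}{2}$ ($N = \left(- \frac{1}{2}\right) \left(-17\right) = \frac{17}{2} \approx 8.5$)
$O{\left(S \right)} = 3$
$\left(\left(-239 - -213\right) + \frac{O{\left(N \right)}}{79}\right) \left(-114\right) = \left(\left(-239 - -213\right) + \frac{3}{79}\right) \left(-114\right) = \left(\left(-239 + 213\right) + 3 \cdot \frac{1}{79}\right) \left(-114\right) = \left(-26 + \frac{3}{79}\right) \left(-114\right) = \left(- \frac{2051}{79}\right) \left(-114\right) = \frac{233814}{79}$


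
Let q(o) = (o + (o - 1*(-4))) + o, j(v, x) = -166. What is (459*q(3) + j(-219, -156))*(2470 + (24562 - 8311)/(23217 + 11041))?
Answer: 490958997311/34258 ≈ 1.4331e+7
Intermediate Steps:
q(o) = 4 + 3*o (q(o) = (o + (o + 4)) + o = (o + (4 + o)) + o = (4 + 2*o) + o = 4 + 3*o)
(459*q(3) + j(-219, -156))*(2470 + (24562 - 8311)/(23217 + 11041)) = (459*(4 + 3*3) - 166)*(2470 + (24562 - 8311)/(23217 + 11041)) = (459*(4 + 9) - 166)*(2470 + 16251/34258) = (459*13 - 166)*(2470 + 16251*(1/34258)) = (5967 - 166)*(2470 + 16251/34258) = 5801*(84633511/34258) = 490958997311/34258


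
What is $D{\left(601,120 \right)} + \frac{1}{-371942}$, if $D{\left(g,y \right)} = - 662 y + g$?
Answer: $- \frac{29323535339}{371942} \approx -78839.0$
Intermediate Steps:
$D{\left(g,y \right)} = g - 662 y$
$D{\left(601,120 \right)} + \frac{1}{-371942} = \left(601 - 79440\right) + \frac{1}{-371942} = \left(601 - 79440\right) - \frac{1}{371942} = -78839 - \frac{1}{371942} = - \frac{29323535339}{371942}$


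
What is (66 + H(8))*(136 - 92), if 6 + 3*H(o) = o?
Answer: 8800/3 ≈ 2933.3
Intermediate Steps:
H(o) = -2 + o/3
(66 + H(8))*(136 - 92) = (66 + (-2 + (⅓)*8))*(136 - 92) = (66 + (-2 + 8/3))*44 = (66 + ⅔)*44 = (200/3)*44 = 8800/3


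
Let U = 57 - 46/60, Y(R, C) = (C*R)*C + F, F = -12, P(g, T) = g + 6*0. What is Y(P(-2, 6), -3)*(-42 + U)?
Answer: -427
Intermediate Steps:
P(g, T) = g (P(g, T) = g + 0 = g)
Y(R, C) = -12 + R*C² (Y(R, C) = (C*R)*C - 12 = R*C² - 12 = -12 + R*C²)
U = 1687/30 (U = 57 - 46/60 = 57 - 1*23/30 = 57 - 23/30 = 1687/30 ≈ 56.233)
Y(P(-2, 6), -3)*(-42 + U) = (-12 - 2*(-3)²)*(-42 + 1687/30) = (-12 - 2*9)*(427/30) = (-12 - 18)*(427/30) = -30*427/30 = -427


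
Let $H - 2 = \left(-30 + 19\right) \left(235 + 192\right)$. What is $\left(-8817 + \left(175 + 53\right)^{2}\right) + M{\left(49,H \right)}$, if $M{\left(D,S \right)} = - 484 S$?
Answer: $2315547$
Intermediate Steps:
$H = -4695$ ($H = 2 + \left(-30 + 19\right) \left(235 + 192\right) = 2 - 4697 = -4695$)
$\left(-8817 + \left(175 + 53\right)^{2}\right) + M{\left(49,H \right)} = \left(-8817 + \left(175 + 53\right)^{2}\right) - -2272380 = \left(-8817 + 228^{2}\right) + 2272380 = \left(-8817 + 51984\right) + 2272380 = 43167 + 2272380 = 2315547$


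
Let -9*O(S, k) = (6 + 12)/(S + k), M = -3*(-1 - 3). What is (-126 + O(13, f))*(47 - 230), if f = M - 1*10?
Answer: 115412/5 ≈ 23082.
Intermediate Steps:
M = 12 (M = -3*(-4) = 12)
f = 2 (f = 12 - 1*10 = 12 - 10 = 2)
O(S, k) = -2/(S + k) (O(S, k) = -(6 + 12)/(9*(S + k)) = -2/(S + k))
(-126 + O(13, f))*(47 - 230) = (-126 - 2/(13 + 2))*(47 - 230) = (-126 - 2/15)*(-183) = -1892/15*(-183) = 115412/5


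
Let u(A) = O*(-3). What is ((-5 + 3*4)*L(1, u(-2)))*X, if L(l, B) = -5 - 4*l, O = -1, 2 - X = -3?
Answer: -315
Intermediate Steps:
X = 5 (X = 2 - 1*(-3) = 2 + 3 = 5)
u(A) = 3 (u(A) = -1*(-3) = 3)
((-5 + 3*4)*L(1, u(-2)))*X = ((-5 + 3*4)*(-5 - 4*1))*5 = ((-5 + 12)*(-5 - 4))*5 = (7*(-9))*5 = -63*5 = -315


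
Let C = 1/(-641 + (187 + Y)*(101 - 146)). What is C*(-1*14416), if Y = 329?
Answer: 14416/23861 ≈ 0.60417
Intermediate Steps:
C = -1/23861 (C = 1/(-641 + (187 + 329)*(101 - 146)) = 1/(-641 + 516*(-45)) = 1/(-641 - 23220) = 1/(-23861) = -1/23861 ≈ -4.1909e-5)
C*(-1*14416) = -(-1)*14416/23861 = -1/23861*(-14416) = 14416/23861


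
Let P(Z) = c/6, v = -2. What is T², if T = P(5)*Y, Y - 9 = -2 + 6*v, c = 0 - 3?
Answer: 25/4 ≈ 6.2500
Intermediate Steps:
c = -3
Y = -5 (Y = 9 + (-2 + 6*(-2)) = 9 + (-2 - 12) = 9 - 14 = -5)
P(Z) = -½ (P(Z) = -3/6 = -3*⅙ = -½)
T = 5/2 (T = -½*(-5) = 5/2 ≈ 2.5000)
T² = (5/2)² = 25/4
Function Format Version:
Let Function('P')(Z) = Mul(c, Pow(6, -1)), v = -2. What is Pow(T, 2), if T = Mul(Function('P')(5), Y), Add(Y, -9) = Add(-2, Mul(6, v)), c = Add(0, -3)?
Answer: Rational(25, 4) ≈ 6.2500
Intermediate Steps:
c = -3
Y = -5 (Y = Add(9, Add(-2, Mul(6, -2))) = Add(9, Add(-2, -12)) = Add(9, -14) = -5)
Function('P')(Z) = Rational(-1, 2) (Function('P')(Z) = Mul(-3, Pow(6, -1)) = Mul(-3, Rational(1, 6)) = Rational(-1, 2))
T = Rational(5, 2) (T = Mul(Rational(-1, 2), -5) = Rational(5, 2) ≈ 2.5000)
Pow(T, 2) = Pow(Rational(5, 2), 2) = Rational(25, 4)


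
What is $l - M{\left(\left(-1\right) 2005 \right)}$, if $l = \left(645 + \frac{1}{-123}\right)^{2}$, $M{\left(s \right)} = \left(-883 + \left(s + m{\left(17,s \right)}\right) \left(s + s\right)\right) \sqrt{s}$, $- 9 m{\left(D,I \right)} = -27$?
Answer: $\frac{6293883556}{15129} - 8027137 i \sqrt{2005} \approx 4.1601 \cdot 10^{5} - 3.5943 \cdot 10^{8} i$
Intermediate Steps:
$m{\left(D,I \right)} = 3$ ($m{\left(D,I \right)} = \left(- \frac{1}{9}\right) \left(-27\right) = 3$)
$M{\left(s \right)} = \sqrt{s} \left(-883 + 2 s \left(3 + s\right)\right)$ ($M{\left(s \right)} = \left(-883 + \left(s + 3\right) \left(s + s\right)\right) \sqrt{s} = \left(-883 + \left(3 + s\right) 2 s\right) \sqrt{s} = \left(-883 + 2 s \left(3 + s\right)\right) \sqrt{s} = \sqrt{s} \left(-883 + 2 s \left(3 + s\right)\right)$)
$l = \frac{6293883556}{15129}$ ($l = \left(645 - \frac{1}{123}\right)^{2} = \left(\frac{79334}{123}\right)^{2} = \frac{6293883556}{15129} \approx 4.1601 \cdot 10^{5}$)
$l - M{\left(\left(-1\right) 2005 \right)} = \frac{6293883556}{15129} - \sqrt{\left(-1\right) 2005} \left(-883 + 2 \left(\left(-1\right) 2005\right)^{2} + 6 \left(\left(-1\right) 2005\right)\right) = \frac{6293883556}{15129} - \sqrt{-2005} \left(-883 + 2 \left(-2005\right)^{2} + 6 \left(-2005\right)\right) = \frac{6293883556}{15129} - i \sqrt{2005} \left(-883 + 2 \cdot 4020025 - 12030\right) = \frac{6293883556}{15129} - i \sqrt{2005} \left(-883 + 8040050 - 12030\right) = \frac{6293883556}{15129} - i \sqrt{2005} \cdot 8027137 = \frac{6293883556}{15129} - 8027137 i \sqrt{2005}$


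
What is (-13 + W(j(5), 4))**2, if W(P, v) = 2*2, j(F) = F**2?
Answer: 81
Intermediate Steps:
W(P, v) = 4
(-13 + W(j(5), 4))**2 = (-13 + 4)**2 = (-9)**2 = 81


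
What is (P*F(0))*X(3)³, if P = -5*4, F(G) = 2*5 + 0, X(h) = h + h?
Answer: -43200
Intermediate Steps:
X(h) = 2*h
F(G) = 10 (F(G) = 10 + 0 = 10)
P = -20
(P*F(0))*X(3)³ = (-20*10)*(2*3)³ = -200*6³ = -200*216 = -43200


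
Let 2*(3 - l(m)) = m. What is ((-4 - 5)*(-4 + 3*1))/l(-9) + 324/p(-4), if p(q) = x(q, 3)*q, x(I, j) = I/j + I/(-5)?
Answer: 6123/40 ≈ 153.07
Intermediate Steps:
l(m) = 3 - m/2
x(I, j) = -I/5 + I/j (x(I, j) = I/j + I*(-1/5) = I/j - I/5 = -I/5 + I/j)
p(q) = 2*q**2/15 (p(q) = (-q/5 + q/3)*q = (2*q/15)*q = 2*q**2/15)
((-4 - 5)*(-4 + 3*1))/l(-9) + 324/p(-4) = ((-4 - 5)*(-4 + 3*1))/(3 - 1/2*(-9)) + 324/(((2/15)*(-4)**2)) = (-9*(-4 + 3))/(3 + 9/2) + 324/(((2/15)*16)) = (-9*(-1))/(15/2) + 324/(32/15) = 9*(2/15) + 324*(15/32) = 6/5 + 1215/8 = 6123/40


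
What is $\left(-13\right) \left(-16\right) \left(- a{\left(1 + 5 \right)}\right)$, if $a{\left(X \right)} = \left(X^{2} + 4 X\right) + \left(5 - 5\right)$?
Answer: $-12480$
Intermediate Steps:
$a{\left(X \right)} = X^{2} + 4 X$ ($a{\left(X \right)} = \left(X^{2} + 4 X\right) + 0 = X^{2} + 4 X$)
$\left(-13\right) \left(-16\right) \left(- a{\left(1 + 5 \right)}\right) = \left(-13\right) \left(-16\right) \left(- \left(1 + 5\right) \left(4 + \left(1 + 5\right)\right)\right) = 208 \left(- 6 \left(4 + 6\right)\right) = 208 \left(- 6 \cdot 10\right) = 208 \left(\left(-1\right) 60\right) = 208 \left(-60\right) = -12480$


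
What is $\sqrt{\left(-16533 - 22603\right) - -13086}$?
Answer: $5 i \sqrt{1042} \approx 161.4 i$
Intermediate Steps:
$\sqrt{\left(-16533 - 22603\right) - -13086} = \sqrt{-39136 + 13086} = \sqrt{-26050} = 5 i \sqrt{1042}$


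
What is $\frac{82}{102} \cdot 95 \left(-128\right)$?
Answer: $- \frac{498560}{51} \approx -9775.7$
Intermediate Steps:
$\frac{82}{102} \cdot 95 \left(-128\right) = 82 \cdot \frac{1}{102} \cdot 95 \left(-128\right) = \frac{41}{51} \cdot 95 \left(-128\right) = \frac{3895}{51} \left(-128\right) = - \frac{498560}{51}$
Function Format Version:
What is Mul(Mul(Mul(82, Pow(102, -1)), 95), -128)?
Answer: Rational(-498560, 51) ≈ -9775.7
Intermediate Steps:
Mul(Mul(Mul(82, Pow(102, -1)), 95), -128) = Mul(Mul(Mul(82, Rational(1, 102)), 95), -128) = Mul(Mul(Rational(41, 51), 95), -128) = Mul(Rational(3895, 51), -128) = Rational(-498560, 51)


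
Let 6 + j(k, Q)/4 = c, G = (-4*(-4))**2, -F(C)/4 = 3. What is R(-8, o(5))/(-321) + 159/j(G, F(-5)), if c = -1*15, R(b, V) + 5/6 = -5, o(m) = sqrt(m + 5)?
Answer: -50549/26964 ≈ -1.8747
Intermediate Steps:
o(m) = sqrt(5 + m)
R(b, V) = -35/6 (R(b, V) = -5/6 - 5 = -35/6)
F(C) = -12 (F(C) = -4*3 = -12)
c = -15
G = 256 (G = 16**2 = 256)
j(k, Q) = -84 (j(k, Q) = -24 + 4*(-15) = -24 - 60 = -84)
R(-8, o(5))/(-321) + 159/j(G, F(-5)) = -35/6/(-321) + 159/(-84) = -35/6*(-1/321) + 159*(-1/84) = 35/1926 - 53/28 = -50549/26964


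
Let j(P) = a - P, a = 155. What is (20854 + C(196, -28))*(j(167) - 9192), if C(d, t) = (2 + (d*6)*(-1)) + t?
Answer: -180877008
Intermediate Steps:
C(d, t) = 2 + t - 6*d (C(d, t) = (2 + (6*d)*(-1)) + t = (2 - 6*d) + t = 2 + t - 6*d)
j(P) = 155 - P
(20854 + C(196, -28))*(j(167) - 9192) = (20854 + (2 - 28 - 6*196))*((155 - 1*167) - 9192) = (20854 + (2 - 28 - 1176))*((155 - 167) - 9192) = (20854 - 1202)*(-12 - 9192) = 19652*(-9204) = -180877008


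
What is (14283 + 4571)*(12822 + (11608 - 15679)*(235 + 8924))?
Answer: -702753946818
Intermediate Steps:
(14283 + 4571)*(12822 + (11608 - 15679)*(235 + 8924)) = 18854*(12822 - 4071*9159) = 18854*(12822 - 37286289) = 18854*(-37273467) = -702753946818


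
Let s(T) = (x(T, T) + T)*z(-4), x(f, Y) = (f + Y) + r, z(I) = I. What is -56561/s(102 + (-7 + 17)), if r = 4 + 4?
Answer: 56561/1376 ≈ 41.105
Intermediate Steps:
r = 8
x(f, Y) = 8 + Y + f (x(f, Y) = (f + Y) + 8 = (Y + f) + 8 = 8 + Y + f)
s(T) = -32 - 12*T (s(T) = ((8 + T + T) + T)*(-4) = ((8 + 2*T) + T)*(-4) = (8 + 3*T)*(-4) = -32 - 12*T)
-56561/s(102 + (-7 + 17)) = -56561/(-32 - 12*(102 + (-7 + 17))) = -56561/(-32 - 12*(102 + 10)) = -56561/(-32 - 12*112) = -56561/(-32 - 1344) = -56561/(-1376) = -56561*(-1/1376) = 56561/1376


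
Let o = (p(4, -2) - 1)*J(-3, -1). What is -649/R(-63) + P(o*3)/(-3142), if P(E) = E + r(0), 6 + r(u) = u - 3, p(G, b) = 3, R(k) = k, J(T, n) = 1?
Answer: 2039347/197946 ≈ 10.303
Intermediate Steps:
r(u) = -9 + u (r(u) = -6 + (u - 3) = -6 + (-3 + u) = -9 + u)
o = 2 (o = (3 - 1)*1 = 2*1 = 2)
P(E) = -9 + E (P(E) = E + (-9 + 0) = E - 9 = -9 + E)
-649/R(-63) + P(o*3)/(-3142) = -649/(-63) + (-9 + 2*3)/(-3142) = -649*(-1/63) + (-9 + 6)*(-1/3142) = 649/63 - 3*(-1/3142) = 649/63 + 3/3142 = 2039347/197946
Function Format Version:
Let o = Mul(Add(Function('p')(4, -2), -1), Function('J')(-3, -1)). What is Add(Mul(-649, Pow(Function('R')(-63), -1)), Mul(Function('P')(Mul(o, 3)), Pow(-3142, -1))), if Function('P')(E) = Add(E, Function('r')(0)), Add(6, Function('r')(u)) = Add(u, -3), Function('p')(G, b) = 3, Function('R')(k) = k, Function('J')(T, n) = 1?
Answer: Rational(2039347, 197946) ≈ 10.303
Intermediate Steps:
Function('r')(u) = Add(-9, u) (Function('r')(u) = Add(-6, Add(u, -3)) = Add(-6, Add(-3, u)) = Add(-9, u))
o = 2 (o = Mul(Add(3, -1), 1) = Mul(2, 1) = 2)
Function('P')(E) = Add(-9, E) (Function('P')(E) = Add(E, Add(-9, 0)) = Add(E, -9) = Add(-9, E))
Add(Mul(-649, Pow(Function('R')(-63), -1)), Mul(Function('P')(Mul(o, 3)), Pow(-3142, -1))) = Add(Mul(-649, Pow(-63, -1)), Mul(Add(-9, Mul(2, 3)), Pow(-3142, -1))) = Add(Mul(-649, Rational(-1, 63)), Mul(Add(-9, 6), Rational(-1, 3142))) = Add(Rational(649, 63), Mul(-3, Rational(-1, 3142))) = Add(Rational(649, 63), Rational(3, 3142)) = Rational(2039347, 197946)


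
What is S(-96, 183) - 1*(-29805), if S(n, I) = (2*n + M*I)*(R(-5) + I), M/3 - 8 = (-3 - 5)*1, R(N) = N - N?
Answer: -5331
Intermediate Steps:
R(N) = 0
M = 0 (M = 24 + 3*((-3 - 5)*1) = 24 + 3*(-8*1) = 24 + 3*(-8) = 24 - 24 = 0)
S(n, I) = 2*I*n (S(n, I) = (2*n + 0*I)*(0 + I) = (2*n + 0)*I = (2*n)*I = 2*I*n)
S(-96, 183) - 1*(-29805) = 2*183*(-96) - 1*(-29805) = -35136 + 29805 = -5331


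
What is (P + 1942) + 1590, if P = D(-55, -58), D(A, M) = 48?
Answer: 3580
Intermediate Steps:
P = 48
(P + 1942) + 1590 = (48 + 1942) + 1590 = 1990 + 1590 = 3580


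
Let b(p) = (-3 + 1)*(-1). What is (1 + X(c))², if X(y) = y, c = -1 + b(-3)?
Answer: 4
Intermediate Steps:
b(p) = 2 (b(p) = -2*(-1) = 2)
c = 1 (c = -1 + 2 = 1)
(1 + X(c))² = (1 + 1)² = 2² = 4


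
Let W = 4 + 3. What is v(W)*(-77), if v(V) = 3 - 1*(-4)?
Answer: -539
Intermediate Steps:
W = 7
v(V) = 7 (v(V) = 3 + 4 = 7)
v(W)*(-77) = 7*(-77) = -539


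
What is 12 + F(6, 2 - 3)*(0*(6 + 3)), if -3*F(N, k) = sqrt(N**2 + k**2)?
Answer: 12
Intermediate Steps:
F(N, k) = -sqrt(N**2 + k**2)/3
12 + F(6, 2 - 3)*(0*(6 + 3)) = 12 + (-sqrt(6**2 + (2 - 3)**2)/3)*(0*(6 + 3)) = 12 + (-sqrt(36 + (-1)**2)/3)*(0*9) = 12 - sqrt(36 + 1)/3*0 = 12 - sqrt(37)/3*0 = 12 + 0 = 12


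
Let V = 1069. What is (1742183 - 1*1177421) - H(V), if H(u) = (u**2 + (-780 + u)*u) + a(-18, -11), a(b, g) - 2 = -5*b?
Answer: -887032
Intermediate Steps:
a(b, g) = 2 - 5*b
H(u) = 92 + u**2 + u*(-780 + u) (H(u) = (u**2 + (-780 + u)*u) + (2 - 5*(-18)) = (u**2 + u*(-780 + u)) + (2 + 90) = (u**2 + u*(-780 + u)) + 92 = 92 + u**2 + u*(-780 + u))
(1742183 - 1*1177421) - H(V) = (1742183 - 1*1177421) - (92 - 780*1069 + 2*1069**2) = (1742183 - 1177421) - (92 - 833820 + 2*1142761) = 564762 - (92 - 833820 + 2285522) = 564762 - 1*1451794 = 564762 - 1451794 = -887032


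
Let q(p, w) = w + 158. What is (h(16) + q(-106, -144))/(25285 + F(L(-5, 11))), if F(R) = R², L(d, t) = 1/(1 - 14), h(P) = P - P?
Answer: 1183/2136583 ≈ 0.00055369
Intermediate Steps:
h(P) = 0
L(d, t) = -1/13 (L(d, t) = 1/(-13) = -1/13)
q(p, w) = 158 + w
(h(16) + q(-106, -144))/(25285 + F(L(-5, 11))) = (0 + (158 - 144))/(25285 + (-1/13)²) = (0 + 14)/(25285 + 1/169) = 14/(4273166/169) = 14*(169/4273166) = 1183/2136583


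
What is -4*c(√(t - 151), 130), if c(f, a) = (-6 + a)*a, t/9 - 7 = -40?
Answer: -64480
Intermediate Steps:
t = -297 (t = 63 + 9*(-40) = 63 - 360 = -297)
c(f, a) = a*(-6 + a)
-4*c(√(t - 151), 130) = -520*(-6 + 130) = -520*124 = -4*16120 = -64480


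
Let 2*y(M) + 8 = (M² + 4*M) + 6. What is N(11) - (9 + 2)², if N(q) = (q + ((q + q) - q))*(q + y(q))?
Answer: 1914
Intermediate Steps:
y(M) = -1 + M²/2 + 2*M (y(M) = -4 + ((M² + 4*M) + 6)/2 = -4 + (6 + M² + 4*M)/2 = -4 + (3 + M²/2 + 2*M) = -1 + M²/2 + 2*M)
N(q) = 2*q*(-1 + q²/2 + 3*q) (N(q) = (q + ((q + q) - q))*(q + (-1 + q²/2 + 2*q)) = (q + (2*q - q))*(-1 + q²/2 + 3*q) = (q + q)*(-1 + q²/2 + 3*q) = (2*q)*(-1 + q²/2 + 3*q) = 2*q*(-1 + q²/2 + 3*q))
N(11) - (9 + 2)² = 11*(-2 + 11² + 6*11) - (9 + 2)² = 11*(-2 + 121 + 66) - 1*11² = 11*185 - 1*121 = 2035 - 121 = 1914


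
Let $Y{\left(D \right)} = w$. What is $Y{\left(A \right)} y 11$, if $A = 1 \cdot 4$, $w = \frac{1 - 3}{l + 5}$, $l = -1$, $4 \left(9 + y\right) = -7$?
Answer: $\frac{473}{8} \approx 59.125$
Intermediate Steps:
$y = - \frac{43}{4}$ ($y = -9 + \frac{1}{4} \left(-7\right) = -9 - \frac{7}{4} = - \frac{43}{4} \approx -10.75$)
$w = - \frac{1}{2}$ ($w = \frac{1 - 3}{-1 + 5} = - \frac{2}{4} = \left(-2\right) \frac{1}{4} = - \frac{1}{2} \approx -0.5$)
$A = 4$
$Y{\left(D \right)} = - \frac{1}{2}$
$Y{\left(A \right)} y 11 = \left(- \frac{1}{2}\right) \left(- \frac{43}{4}\right) 11 = \frac{43}{8} \cdot 11 = \frac{473}{8}$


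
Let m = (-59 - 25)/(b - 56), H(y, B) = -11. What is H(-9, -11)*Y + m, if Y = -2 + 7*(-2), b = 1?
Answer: 9764/55 ≈ 177.53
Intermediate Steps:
m = 84/55 (m = (-59 - 25)/(1 - 56) = -84/(-55) = -84*(-1/55) = 84/55 ≈ 1.5273)
Y = -16 (Y = -2 - 14 = -16)
H(-9, -11)*Y + m = -11*(-16) + 84/55 = 176 + 84/55 = 9764/55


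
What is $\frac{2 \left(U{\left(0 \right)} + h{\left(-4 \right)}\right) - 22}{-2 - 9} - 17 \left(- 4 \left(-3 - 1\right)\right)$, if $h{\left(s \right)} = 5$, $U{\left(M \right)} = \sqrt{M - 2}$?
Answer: $- \frac{2980}{11} - \frac{2 i \sqrt{2}}{11} \approx -270.91 - 0.25713 i$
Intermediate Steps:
$U{\left(M \right)} = \sqrt{-2 + M}$
$\frac{2 \left(U{\left(0 \right)} + h{\left(-4 \right)}\right) - 22}{-2 - 9} - 17 \left(- 4 \left(-3 - 1\right)\right) = \frac{2 \left(\sqrt{-2 + 0} + 5\right) - 22}{-2 - 9} - 17 \left(- 4 \left(-3 - 1\right)\right) = \frac{2 \left(\sqrt{-2} + 5\right) - 22}{-11} - 17 \left(\left(-4\right) \left(-4\right)\right) = \left(2 \left(i \sqrt{2} + 5\right) - 22\right) \left(- \frac{1}{11}\right) - 272 = \left(2 \left(5 + i \sqrt{2}\right) - 22\right) \left(- \frac{1}{11}\right) - 272 = \left(\left(10 + 2 i \sqrt{2}\right) - 22\right) \left(- \frac{1}{11}\right) - 272 = \left(-12 + 2 i \sqrt{2}\right) \left(- \frac{1}{11}\right) - 272 = \left(\frac{12}{11} - \frac{2 i \sqrt{2}}{11}\right) - 272 = - \frac{2980}{11} - \frac{2 i \sqrt{2}}{11}$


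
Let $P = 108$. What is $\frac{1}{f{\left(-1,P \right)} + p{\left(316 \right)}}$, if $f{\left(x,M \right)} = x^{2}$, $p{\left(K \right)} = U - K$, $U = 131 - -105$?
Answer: $- \frac{1}{79} \approx -0.012658$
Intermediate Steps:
$U = 236$ ($U = 131 + 105 = 236$)
$p{\left(K \right)} = 236 - K$
$\frac{1}{f{\left(-1,P \right)} + p{\left(316 \right)}} = \frac{1}{\left(-1\right)^{2} + \left(236 - 316\right)} = \frac{1}{1 + \left(236 - 316\right)} = \frac{1}{1 - 80} = \frac{1}{-79} = - \frac{1}{79}$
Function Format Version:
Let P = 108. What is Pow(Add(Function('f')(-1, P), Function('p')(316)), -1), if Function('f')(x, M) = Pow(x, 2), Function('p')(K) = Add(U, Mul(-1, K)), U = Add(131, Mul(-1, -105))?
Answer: Rational(-1, 79) ≈ -0.012658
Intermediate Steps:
U = 236 (U = Add(131, 105) = 236)
Function('p')(K) = Add(236, Mul(-1, K))
Pow(Add(Function('f')(-1, P), Function('p')(316)), -1) = Pow(Add(Pow(-1, 2), Add(236, Mul(-1, 316))), -1) = Pow(Add(1, Add(236, -316)), -1) = Pow(Add(1, -80), -1) = Pow(-79, -1) = Rational(-1, 79)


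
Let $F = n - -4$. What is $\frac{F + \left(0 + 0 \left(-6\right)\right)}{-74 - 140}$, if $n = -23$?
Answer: $\frac{19}{214} \approx 0.088785$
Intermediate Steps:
$F = -19$ ($F = -23 - -4 = -23 + 4 = -19$)
$\frac{F + \left(0 + 0 \left(-6\right)\right)}{-74 - 140} = \frac{-19 + \left(0 + 0 \left(-6\right)\right)}{-74 - 140} = \frac{-19 + \left(0 + 0\right)}{-214} = \left(-19 + 0\right) \left(- \frac{1}{214}\right) = \left(-19\right) \left(- \frac{1}{214}\right) = \frac{19}{214}$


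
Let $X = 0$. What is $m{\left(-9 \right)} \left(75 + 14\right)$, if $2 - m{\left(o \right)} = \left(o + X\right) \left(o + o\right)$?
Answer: $-14240$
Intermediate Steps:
$m{\left(o \right)} = 2 - 2 o^{2}$ ($m{\left(o \right)} = 2 - \left(o + 0\right) \left(o + o\right) = 2 - o 2 o = 2 - 2 o^{2}$)
$m{\left(-9 \right)} \left(75 + 14\right) = \left(2 - 2 \left(-9\right)^{2}\right) \left(75 + 14\right) = \left(2 - 162\right) 89 = \left(-160\right) 89 = -14240$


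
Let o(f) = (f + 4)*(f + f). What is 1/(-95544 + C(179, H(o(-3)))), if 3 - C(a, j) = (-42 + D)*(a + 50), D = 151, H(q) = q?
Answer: -1/120502 ≈ -8.2986e-6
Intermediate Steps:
o(f) = 2*f*(4 + f) (o(f) = (4 + f)*(2*f) = 2*f*(4 + f))
C(a, j) = -5447 - 109*a (C(a, j) = 3 - (-42 + 151)*(a + 50) = 3 - 109*(50 + a) = 3 - (5450 + 109*a) = 3 + (-5450 - 109*a) = -5447 - 109*a)
1/(-95544 + C(179, H(o(-3)))) = 1/(-95544 + (-5447 - 109*179)) = 1/(-95544 + (-5447 - 19511)) = 1/(-95544 - 24958) = 1/(-120502) = -1/120502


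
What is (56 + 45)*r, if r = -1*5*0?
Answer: 0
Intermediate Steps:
r = 0 (r = -5*0 = 0)
(56 + 45)*r = (56 + 45)*0 = 101*0 = 0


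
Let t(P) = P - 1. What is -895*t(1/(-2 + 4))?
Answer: 895/2 ≈ 447.50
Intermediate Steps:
t(P) = -1 + P
-895*t(1/(-2 + 4)) = -895*(-1 + 1/(-2 + 4)) = -895*(-1 + 1/2) = -895*(-1 + ½) = -895*(-½) = 895/2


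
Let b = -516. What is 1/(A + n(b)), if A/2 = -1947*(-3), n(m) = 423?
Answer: 1/12105 ≈ 8.2611e-5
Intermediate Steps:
A = 11682 (A = 2*(-1947*(-3)) = 2*5841 = 11682)
1/(A + n(b)) = 1/(11682 + 423) = 1/12105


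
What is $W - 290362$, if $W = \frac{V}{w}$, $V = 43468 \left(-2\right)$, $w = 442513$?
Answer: $- \frac{128489046642}{442513} \approx -2.9036 \cdot 10^{5}$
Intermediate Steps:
$V = -86936$
$W = - \frac{86936}{442513} \approx -0.19646$
$W - 290362 = - \frac{86936}{442513} - 290362 = - \frac{128489046642}{442513}$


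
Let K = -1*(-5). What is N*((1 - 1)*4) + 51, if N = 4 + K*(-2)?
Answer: 51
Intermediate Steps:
K = 5
N = -6 (N = 4 + 5*(-2) = 4 - 10 = -6)
N*((1 - 1)*4) + 51 = -6*(1 - 1)*4 + 51 = -0*4 + 51 = -6*0 + 51 = 0 + 51 = 51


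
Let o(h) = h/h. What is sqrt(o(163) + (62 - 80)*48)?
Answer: I*sqrt(863) ≈ 29.377*I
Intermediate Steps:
o(h) = 1
sqrt(o(163) + (62 - 80)*48) = sqrt(1 + (62 - 80)*48) = sqrt(1 - 18*48) = sqrt(1 - 864) = sqrt(-863) = I*sqrt(863)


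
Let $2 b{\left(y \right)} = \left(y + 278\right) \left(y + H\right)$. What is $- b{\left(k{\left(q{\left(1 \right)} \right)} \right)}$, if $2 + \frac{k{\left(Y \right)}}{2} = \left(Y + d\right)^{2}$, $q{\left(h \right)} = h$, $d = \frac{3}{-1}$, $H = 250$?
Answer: $-35814$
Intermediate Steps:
$d = -3$ ($d = 3 \left(-1\right) = -3$)
$k{\left(Y \right)} = -4 + 2 \left(-3 + Y\right)^{2}$ ($k{\left(Y \right)} = -4 + 2 \left(Y - 3\right)^{2} = -4 + 2 \left(-3 + Y\right)^{2}$)
$b{\left(y \right)} = \frac{\left(250 + y\right) \left(278 + y\right)}{2}$ ($b{\left(y \right)} = \frac{\left(y + 278\right) \left(y + 250\right)}{2} = \frac{\left(278 + y\right) \left(250 + y\right)}{2} = \frac{\left(250 + y\right) \left(278 + y\right)}{2}$)
$- b{\left(k{\left(q{\left(1 \right)} \right)} \right)} = - (34750 + \frac{\left(-4 + 2 \left(-3 + 1\right)^{2}\right)^{2}}{2} + 264 \left(-4 + 2 \left(-3 + 1\right)^{2}\right)) = - (34750 + \frac{\left(-4 + 2 \left(-2\right)^{2}\right)^{2}}{2} + 264 \left(-4 + 2 \left(-2\right)^{2}\right)) = - (34750 + \frac{\left(-4 + 2 \cdot 4\right)^{2}}{2} + 264 \left(-4 + 2 \cdot 4\right)) = - (34750 + \frac{\left(-4 + 8\right)^{2}}{2} + 264 \left(-4 + 8\right)) = - (34750 + \frac{4^{2}}{2} + 264 \cdot 4) = - (34750 + \frac{1}{2} \cdot 16 + 1056) = - (34750 + 8 + 1056) = \left(-1\right) 35814 = -35814$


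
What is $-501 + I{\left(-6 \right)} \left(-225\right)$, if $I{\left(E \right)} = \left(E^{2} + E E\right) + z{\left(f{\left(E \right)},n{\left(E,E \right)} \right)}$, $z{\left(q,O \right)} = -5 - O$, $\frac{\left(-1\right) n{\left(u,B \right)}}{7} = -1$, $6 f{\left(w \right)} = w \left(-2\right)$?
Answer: $-14001$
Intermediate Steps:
$f{\left(w \right)} = - \frac{w}{3}$ ($f{\left(w \right)} = \frac{w \left(-2\right)}{6} = \frac{\left(-2\right) w}{6} = - \frac{w}{3}$)
$n{\left(u,B \right)} = 7$ ($n{\left(u,B \right)} = \left(-7\right) \left(-1\right) = 7$)
$I{\left(E \right)} = -12 + 2 E^{2}$ ($I{\left(E \right)} = \left(E^{2} + E E\right) - 12 = \left(E^{2} + E^{2}\right) - 12 = 2 E^{2} - 12 = -12 + 2 E^{2}$)
$-501 + I{\left(-6 \right)} \left(-225\right) = -501 + \left(-12 + 2 \left(-6\right)^{2}\right) \left(-225\right) = -501 + \left(-12 + 2 \cdot 36\right) \left(-225\right) = -501 + \left(-12 + 72\right) \left(-225\right) = -501 + 60 \left(-225\right) = -501 - 13500 = -14001$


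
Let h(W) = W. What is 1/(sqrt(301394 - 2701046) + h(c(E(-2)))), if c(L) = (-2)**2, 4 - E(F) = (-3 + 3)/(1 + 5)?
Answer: 1/599917 - 3*I*sqrt(66657)/1199834 ≈ 1.6669e-6 - 0.00064554*I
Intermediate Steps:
E(F) = 4 (E(F) = 4 - (-3 + 3)/(1 + 5) = 4 - 0/6 = 4 - 1*0 = 4 + 0 = 4)
c(L) = 4
1/(sqrt(301394 - 2701046) + h(c(E(-2)))) = 1/(sqrt(301394 - 2701046) + 4) = 1/(sqrt(-2399652) + 4) = 1/(6*I*sqrt(66657) + 4) = 1/(4 + 6*I*sqrt(66657))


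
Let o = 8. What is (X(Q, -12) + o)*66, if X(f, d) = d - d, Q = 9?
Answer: 528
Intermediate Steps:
X(f, d) = 0
(X(Q, -12) + o)*66 = (0 + 8)*66 = 8*66 = 528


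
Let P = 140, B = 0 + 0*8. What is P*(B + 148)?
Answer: 20720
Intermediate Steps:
B = 0 (B = 0 + 0 = 0)
P*(B + 148) = 140*(0 + 148) = 140*148 = 20720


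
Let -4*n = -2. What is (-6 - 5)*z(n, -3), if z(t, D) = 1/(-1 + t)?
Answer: 22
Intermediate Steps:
n = ½ (n = -¼*(-2) = ½ ≈ 0.50000)
(-6 - 5)*z(n, -3) = (-6 - 5)/(-1 + ½) = -11/(-½) = -11*(-2) = 22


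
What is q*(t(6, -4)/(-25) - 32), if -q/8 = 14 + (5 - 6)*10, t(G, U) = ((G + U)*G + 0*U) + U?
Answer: 25856/25 ≈ 1034.2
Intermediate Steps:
t(G, U) = U + G*(G + U) (t(G, U) = (G*(G + U) + 0) + U = G*(G + U) + U = U + G*(G + U))
q = -32 (q = -8*(14 + (5 - 6)*10) = -8*(14 - 1*10) = -8*(14 - 10) = -8*4 = -32)
q*(t(6, -4)/(-25) - 32) = -32*((-4 + 6² + 6*(-4))/(-25) - 32) = -32*((-4 + 36 - 24)*(-1/25) - 32) = -32*(8*(-1/25) - 32) = -32*(-8/25 - 32) = -32*(-808/25) = 25856/25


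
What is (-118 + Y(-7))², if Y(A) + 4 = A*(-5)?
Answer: 7569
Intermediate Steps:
Y(A) = -4 - 5*A (Y(A) = -4 + A*(-5) = -4 - 5*A)
(-118 + Y(-7))² = (-118 + (-4 - 5*(-7)))² = (-118 + (-4 + 35))² = (-118 + 31)² = (-87)² = 7569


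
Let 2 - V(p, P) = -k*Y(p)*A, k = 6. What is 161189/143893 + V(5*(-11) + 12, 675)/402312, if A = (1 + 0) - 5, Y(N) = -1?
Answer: 32426005093/28944940308 ≈ 1.1203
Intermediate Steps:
A = -4 (A = 1 - 5 = -4)
V(p, P) = 26 (V(p, P) = 2 - (-1)*(6*(-1))*(-4) = 2 - (-1)*(-6*(-4)) = 2 - (-1)*24 = 2 - 1*(-24) = 2 + 24 = 26)
161189/143893 + V(5*(-11) + 12, 675)/402312 = 161189/143893 + 26/402312 = 161189*(1/143893) + 26*(1/402312) = 161189/143893 + 13/201156 = 32426005093/28944940308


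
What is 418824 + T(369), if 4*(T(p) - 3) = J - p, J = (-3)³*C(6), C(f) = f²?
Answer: 1673967/4 ≈ 4.1849e+5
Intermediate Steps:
J = -972 (J = (-3)³*6² = -27*36 = -972)
T(p) = -240 - p/4 (T(p) = 3 + (-972 - p)/4 = 3 + (-243 - p/4) = -240 - p/4)
418824 + T(369) = 418824 + (-240 - ¼*369) = 418824 + (-240 - 369/4) = 418824 - 1329/4 = 1673967/4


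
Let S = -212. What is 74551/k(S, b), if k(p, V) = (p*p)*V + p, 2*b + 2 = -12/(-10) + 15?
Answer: 372755/1594452 ≈ 0.23378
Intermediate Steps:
b = 71/10 (b = -1 + (-12/(-10) + 15)/2 = -1 + (-12*(-⅒) + 15)/2 = -1 + (6/5 + 15)/2 = -1 + (½)*(81/5) = -1 + 81/10 = 71/10 ≈ 7.1000)
k(p, V) = p + V*p² (k(p, V) = p²*V + p = V*p² + p = p + V*p²)
74551/k(S, b) = 74551/((-212*(1 + (71/10)*(-212)))) = 74551/((-212*(1 - 7526/5))) = 74551/((-212*(-7521/5))) = 74551/(1594452/5) = 74551*(5/1594452) = 372755/1594452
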